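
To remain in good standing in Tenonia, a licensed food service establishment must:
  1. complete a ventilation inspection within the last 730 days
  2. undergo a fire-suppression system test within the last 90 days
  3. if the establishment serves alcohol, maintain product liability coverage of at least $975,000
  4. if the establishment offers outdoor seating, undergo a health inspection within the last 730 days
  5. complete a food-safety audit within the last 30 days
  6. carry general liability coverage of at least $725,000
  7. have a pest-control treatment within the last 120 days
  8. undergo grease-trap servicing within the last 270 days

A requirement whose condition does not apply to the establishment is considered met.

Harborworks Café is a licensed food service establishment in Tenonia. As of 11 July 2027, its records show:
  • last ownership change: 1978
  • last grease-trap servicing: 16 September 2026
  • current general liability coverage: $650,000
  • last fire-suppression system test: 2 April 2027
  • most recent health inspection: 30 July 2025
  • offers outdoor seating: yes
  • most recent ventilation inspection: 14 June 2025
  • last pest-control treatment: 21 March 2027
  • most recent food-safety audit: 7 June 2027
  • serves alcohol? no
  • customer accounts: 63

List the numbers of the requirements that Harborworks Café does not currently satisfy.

1. ventilation inspection 757 days ago vs limit 730 → not met
2. fire-suppression system test 100 days ago vs limit 90 → not met
3. condition 'serves alcohol' does not hold → requirement n/a → met
4. condition 'offers outdoor seating' holds; health inspection 711 days ago vs limit 730 → met
5. food-safety audit 34 days ago vs limit 30 → not met
6. general liability coverage $650,000 < $725,000 → not met
7. pest-control treatment 112 days ago vs limit 120 → met
8. grease-trap servicing 298 days ago vs limit 270 → not met
Not met: 1, 2, 5, 6, 8

1, 2, 5, 6, 8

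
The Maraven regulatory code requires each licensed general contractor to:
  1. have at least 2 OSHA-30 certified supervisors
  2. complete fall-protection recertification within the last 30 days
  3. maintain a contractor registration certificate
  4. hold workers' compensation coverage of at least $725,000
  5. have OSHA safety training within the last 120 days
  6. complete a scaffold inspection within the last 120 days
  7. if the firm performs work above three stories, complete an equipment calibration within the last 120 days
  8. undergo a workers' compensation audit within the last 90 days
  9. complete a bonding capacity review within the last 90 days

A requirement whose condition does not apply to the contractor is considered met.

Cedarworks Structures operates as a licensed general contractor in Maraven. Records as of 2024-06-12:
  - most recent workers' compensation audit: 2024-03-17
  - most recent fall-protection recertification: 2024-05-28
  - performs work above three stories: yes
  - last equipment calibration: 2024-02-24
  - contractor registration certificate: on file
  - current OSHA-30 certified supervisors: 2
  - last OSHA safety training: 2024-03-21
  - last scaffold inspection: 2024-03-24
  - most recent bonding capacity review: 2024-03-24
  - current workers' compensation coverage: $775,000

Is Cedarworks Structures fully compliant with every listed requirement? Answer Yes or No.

1. OSHA-30 certified supervisors 2 ≥ 2 → met
2. fall-protection recertification 15 days ago vs limit 30 → met
3. contractor registration certificate present → met
4. workers' compensation coverage $775,000 ≥ $725,000 → met
5. OSHA safety training 83 days ago vs limit 120 → met
6. scaffold inspection 80 days ago vs limit 120 → met
7. condition 'performs work above three stories' holds; equipment calibration 109 days ago vs limit 120 → met
8. workers' compensation audit 87 days ago vs limit 90 → met
9. bonding capacity review 80 days ago vs limit 90 → met
All met.

Yes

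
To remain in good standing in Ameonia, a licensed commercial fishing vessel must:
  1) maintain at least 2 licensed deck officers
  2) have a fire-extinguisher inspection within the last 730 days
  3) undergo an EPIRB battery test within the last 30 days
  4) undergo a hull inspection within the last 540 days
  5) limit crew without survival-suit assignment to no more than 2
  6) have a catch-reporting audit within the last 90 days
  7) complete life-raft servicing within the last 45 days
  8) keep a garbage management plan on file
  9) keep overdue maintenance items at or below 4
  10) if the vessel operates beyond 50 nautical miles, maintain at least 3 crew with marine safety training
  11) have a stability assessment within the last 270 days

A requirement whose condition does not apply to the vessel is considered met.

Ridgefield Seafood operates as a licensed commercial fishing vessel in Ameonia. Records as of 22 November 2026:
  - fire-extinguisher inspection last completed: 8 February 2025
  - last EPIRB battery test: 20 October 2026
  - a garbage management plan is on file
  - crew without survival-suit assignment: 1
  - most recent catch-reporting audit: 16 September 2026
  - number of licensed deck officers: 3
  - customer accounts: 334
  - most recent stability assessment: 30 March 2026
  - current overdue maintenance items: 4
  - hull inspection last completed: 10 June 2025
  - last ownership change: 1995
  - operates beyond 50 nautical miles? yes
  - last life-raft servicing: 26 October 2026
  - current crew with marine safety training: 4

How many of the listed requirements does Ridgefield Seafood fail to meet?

1

1. licensed deck officers 3 ≥ 2 → met
2. fire-extinguisher inspection 652 days ago vs limit 730 → met
3. EPIRB battery test 33 days ago vs limit 30 → not met
4. hull inspection 530 days ago vs limit 540 → met
5. crew without survival-suit assignment 1 ≤ 2 → met
6. catch-reporting audit 67 days ago vs limit 90 → met
7. life-raft servicing 27 days ago vs limit 45 → met
8. garbage management plan present → met
9. overdue maintenance items 4 ≤ 4 → met
10. condition 'operates beyond 50 nautical miles' holds; crew with marine safety training 4 ≥ 3 → met
11. stability assessment 237 days ago vs limit 270 → met
Not met: 1 of 11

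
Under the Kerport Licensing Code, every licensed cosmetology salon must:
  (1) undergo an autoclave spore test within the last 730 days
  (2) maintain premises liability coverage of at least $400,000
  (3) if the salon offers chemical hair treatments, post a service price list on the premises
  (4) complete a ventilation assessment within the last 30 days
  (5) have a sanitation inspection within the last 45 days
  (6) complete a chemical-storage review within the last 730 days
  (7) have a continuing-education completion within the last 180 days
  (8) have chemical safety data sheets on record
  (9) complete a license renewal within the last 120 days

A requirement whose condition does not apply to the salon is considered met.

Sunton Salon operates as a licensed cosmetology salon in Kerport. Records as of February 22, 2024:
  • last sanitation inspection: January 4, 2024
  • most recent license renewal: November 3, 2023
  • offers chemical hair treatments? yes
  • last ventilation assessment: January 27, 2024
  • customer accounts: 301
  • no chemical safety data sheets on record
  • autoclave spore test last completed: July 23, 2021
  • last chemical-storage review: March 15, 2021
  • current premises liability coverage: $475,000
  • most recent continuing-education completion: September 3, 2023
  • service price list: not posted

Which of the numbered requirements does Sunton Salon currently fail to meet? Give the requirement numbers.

1, 3, 5, 6, 8

1. autoclave spore test 944 days ago vs limit 730 → not met
2. premises liability coverage $475,000 ≥ $400,000 → met
3. condition 'offers chemical hair treatments' holds; service price list absent → not met
4. ventilation assessment 26 days ago vs limit 30 → met
5. sanitation inspection 49 days ago vs limit 45 → not met
6. chemical-storage review 1074 days ago vs limit 730 → not met
7. continuing-education completion 172 days ago vs limit 180 → met
8. chemical safety data sheets absent → not met
9. license renewal 111 days ago vs limit 120 → met
Not met: 1, 3, 5, 6, 8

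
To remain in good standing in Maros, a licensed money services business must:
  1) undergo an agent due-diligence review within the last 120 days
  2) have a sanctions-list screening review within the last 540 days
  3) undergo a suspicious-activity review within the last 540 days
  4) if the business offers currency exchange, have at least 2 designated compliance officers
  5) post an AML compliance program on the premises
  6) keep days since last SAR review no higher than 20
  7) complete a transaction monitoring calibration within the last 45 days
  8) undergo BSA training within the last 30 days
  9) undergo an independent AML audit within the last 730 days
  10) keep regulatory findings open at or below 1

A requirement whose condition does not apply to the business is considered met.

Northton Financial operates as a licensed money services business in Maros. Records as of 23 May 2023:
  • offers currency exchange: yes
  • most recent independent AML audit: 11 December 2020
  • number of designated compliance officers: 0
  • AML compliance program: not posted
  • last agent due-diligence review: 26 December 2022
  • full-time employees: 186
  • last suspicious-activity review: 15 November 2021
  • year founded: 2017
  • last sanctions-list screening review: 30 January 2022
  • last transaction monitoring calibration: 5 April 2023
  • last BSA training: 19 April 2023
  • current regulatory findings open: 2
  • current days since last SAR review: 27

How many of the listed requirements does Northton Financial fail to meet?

9

1. agent due-diligence review 148 days ago vs limit 120 → not met
2. sanctions-list screening review 478 days ago vs limit 540 → met
3. suspicious-activity review 554 days ago vs limit 540 → not met
4. condition 'offers currency exchange' holds; designated compliance officers 0 < 2 → not met
5. AML compliance program absent → not met
6. days since last SAR review 27 > 20 → not met
7. transaction monitoring calibration 48 days ago vs limit 45 → not met
8. BSA training 34 days ago vs limit 30 → not met
9. independent AML audit 893 days ago vs limit 730 → not met
10. regulatory findings open 2 > 1 → not met
Not met: 9 of 10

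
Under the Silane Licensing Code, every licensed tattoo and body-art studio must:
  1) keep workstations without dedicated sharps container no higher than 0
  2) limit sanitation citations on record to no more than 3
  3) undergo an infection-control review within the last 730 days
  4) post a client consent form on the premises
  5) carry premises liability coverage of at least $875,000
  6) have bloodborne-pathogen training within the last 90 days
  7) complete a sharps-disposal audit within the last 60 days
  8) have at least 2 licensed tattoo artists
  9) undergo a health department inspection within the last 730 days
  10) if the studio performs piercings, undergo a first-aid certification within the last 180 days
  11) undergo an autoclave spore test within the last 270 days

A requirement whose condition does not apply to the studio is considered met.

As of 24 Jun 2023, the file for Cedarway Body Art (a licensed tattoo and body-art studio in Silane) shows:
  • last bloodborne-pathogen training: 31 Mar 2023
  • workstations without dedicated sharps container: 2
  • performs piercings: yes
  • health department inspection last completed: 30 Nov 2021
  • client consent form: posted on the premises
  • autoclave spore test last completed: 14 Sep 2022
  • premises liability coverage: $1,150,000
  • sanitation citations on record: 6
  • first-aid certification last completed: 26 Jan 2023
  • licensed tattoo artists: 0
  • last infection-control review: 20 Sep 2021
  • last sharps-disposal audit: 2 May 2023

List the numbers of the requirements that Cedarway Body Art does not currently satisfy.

1. workstations without dedicated sharps container 2 > 0 → not met
2. sanitation citations on record 6 > 3 → not met
3. infection-control review 642 days ago vs limit 730 → met
4. client consent form present → met
5. premises liability coverage $1,150,000 ≥ $875,000 → met
6. bloodborne-pathogen training 85 days ago vs limit 90 → met
7. sharps-disposal audit 53 days ago vs limit 60 → met
8. licensed tattoo artists 0 < 2 → not met
9. health department inspection 571 days ago vs limit 730 → met
10. condition 'performs piercings' holds; first-aid certification 149 days ago vs limit 180 → met
11. autoclave spore test 283 days ago vs limit 270 → not met
Not met: 1, 2, 8, 11

1, 2, 8, 11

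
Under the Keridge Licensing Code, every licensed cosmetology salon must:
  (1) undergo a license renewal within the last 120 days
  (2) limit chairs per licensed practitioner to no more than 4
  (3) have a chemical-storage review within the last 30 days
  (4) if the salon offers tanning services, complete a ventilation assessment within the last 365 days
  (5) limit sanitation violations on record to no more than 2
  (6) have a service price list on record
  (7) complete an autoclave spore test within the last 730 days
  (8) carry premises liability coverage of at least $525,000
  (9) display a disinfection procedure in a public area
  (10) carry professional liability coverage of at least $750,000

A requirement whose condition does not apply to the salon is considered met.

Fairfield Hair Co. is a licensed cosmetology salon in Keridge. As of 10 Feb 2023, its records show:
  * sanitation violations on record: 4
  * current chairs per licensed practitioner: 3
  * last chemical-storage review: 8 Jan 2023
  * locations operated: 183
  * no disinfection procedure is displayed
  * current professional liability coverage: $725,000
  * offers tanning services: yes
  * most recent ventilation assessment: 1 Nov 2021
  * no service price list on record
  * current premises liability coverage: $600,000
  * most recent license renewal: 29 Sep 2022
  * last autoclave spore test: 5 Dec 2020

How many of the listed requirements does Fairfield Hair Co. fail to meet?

1. license renewal 134 days ago vs limit 120 → not met
2. chairs per licensed practitioner 3 ≤ 4 → met
3. chemical-storage review 33 days ago vs limit 30 → not met
4. condition 'offers tanning services' holds; ventilation assessment 466 days ago vs limit 365 → not met
5. sanitation violations on record 4 > 2 → not met
6. service price list absent → not met
7. autoclave spore test 797 days ago vs limit 730 → not met
8. premises liability coverage $600,000 ≥ $525,000 → met
9. disinfection procedure absent → not met
10. professional liability coverage $725,000 < $750,000 → not met
Not met: 8 of 10

8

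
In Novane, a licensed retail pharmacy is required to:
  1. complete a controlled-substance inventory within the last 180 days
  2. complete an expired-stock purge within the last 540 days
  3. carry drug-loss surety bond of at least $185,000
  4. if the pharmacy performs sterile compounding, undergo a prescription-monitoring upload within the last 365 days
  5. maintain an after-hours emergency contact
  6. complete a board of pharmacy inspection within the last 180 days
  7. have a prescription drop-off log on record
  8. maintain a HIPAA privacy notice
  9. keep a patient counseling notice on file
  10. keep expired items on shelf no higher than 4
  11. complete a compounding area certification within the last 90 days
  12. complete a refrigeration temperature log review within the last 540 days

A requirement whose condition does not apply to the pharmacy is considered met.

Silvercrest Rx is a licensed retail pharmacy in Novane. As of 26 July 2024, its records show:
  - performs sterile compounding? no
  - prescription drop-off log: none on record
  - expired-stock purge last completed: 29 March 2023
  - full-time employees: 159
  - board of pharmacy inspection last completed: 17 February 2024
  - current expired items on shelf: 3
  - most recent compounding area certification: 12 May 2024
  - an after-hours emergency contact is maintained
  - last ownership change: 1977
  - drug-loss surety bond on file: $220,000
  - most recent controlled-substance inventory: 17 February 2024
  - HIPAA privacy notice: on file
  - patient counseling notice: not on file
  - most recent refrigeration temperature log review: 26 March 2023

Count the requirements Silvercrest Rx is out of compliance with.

1. controlled-substance inventory 160 days ago vs limit 180 → met
2. expired-stock purge 485 days ago vs limit 540 → met
3. drug-loss surety bond $220,000 ≥ $185,000 → met
4. condition 'performs sterile compounding' does not hold → requirement n/a → met
5. after-hours emergency contact present → met
6. board of pharmacy inspection 160 days ago vs limit 180 → met
7. prescription drop-off log absent → not met
8. HIPAA privacy notice present → met
9. patient counseling notice absent → not met
10. expired items on shelf 3 ≤ 4 → met
11. compounding area certification 75 days ago vs limit 90 → met
12. refrigeration temperature log review 488 days ago vs limit 540 → met
Not met: 2 of 12

2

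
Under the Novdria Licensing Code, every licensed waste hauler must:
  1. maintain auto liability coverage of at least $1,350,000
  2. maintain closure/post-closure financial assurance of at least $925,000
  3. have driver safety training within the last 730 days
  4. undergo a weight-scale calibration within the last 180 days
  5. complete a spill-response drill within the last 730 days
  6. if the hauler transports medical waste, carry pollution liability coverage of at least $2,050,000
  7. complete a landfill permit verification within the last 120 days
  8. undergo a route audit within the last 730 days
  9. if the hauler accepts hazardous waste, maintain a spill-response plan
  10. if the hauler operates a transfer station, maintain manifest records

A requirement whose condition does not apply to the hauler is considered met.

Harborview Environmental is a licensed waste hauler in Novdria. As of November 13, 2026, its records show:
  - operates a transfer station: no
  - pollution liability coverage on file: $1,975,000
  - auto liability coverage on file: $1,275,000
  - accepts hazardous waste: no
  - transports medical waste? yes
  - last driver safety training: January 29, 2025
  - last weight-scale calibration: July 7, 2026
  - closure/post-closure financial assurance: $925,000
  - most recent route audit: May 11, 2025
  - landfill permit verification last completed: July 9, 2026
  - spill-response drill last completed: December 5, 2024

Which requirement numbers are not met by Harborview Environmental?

1. auto liability coverage $1,275,000 < $1,350,000 → not met
2. closure/post-closure financial assurance $925,000 ≥ $925,000 → met
3. driver safety training 653 days ago vs limit 730 → met
4. weight-scale calibration 129 days ago vs limit 180 → met
5. spill-response drill 708 days ago vs limit 730 → met
6. condition 'transports medical waste' holds; pollution liability coverage $1,975,000 < $2,050,000 → not met
7. landfill permit verification 127 days ago vs limit 120 → not met
8. route audit 551 days ago vs limit 730 → met
9. condition 'accepts hazardous waste' does not hold → requirement n/a → met
10. condition 'operates a transfer station' does not hold → requirement n/a → met
Not met: 1, 6, 7

1, 6, 7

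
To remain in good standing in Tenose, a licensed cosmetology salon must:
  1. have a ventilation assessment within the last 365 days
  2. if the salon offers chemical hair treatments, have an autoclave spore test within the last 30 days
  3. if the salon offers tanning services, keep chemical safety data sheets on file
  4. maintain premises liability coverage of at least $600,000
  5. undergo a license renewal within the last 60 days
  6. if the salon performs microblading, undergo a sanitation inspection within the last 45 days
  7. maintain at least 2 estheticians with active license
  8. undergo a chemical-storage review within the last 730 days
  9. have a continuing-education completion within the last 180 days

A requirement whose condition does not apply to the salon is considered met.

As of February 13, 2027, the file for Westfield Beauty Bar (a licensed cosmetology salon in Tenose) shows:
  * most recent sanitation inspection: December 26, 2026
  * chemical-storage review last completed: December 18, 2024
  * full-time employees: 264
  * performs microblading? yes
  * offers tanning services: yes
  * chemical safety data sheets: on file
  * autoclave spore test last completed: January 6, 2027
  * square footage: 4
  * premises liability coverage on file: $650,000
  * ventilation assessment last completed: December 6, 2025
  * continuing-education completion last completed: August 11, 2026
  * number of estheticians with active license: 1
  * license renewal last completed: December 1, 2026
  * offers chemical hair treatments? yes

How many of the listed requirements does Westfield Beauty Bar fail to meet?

1. ventilation assessment 434 days ago vs limit 365 → not met
2. condition 'offers chemical hair treatments' holds; autoclave spore test 38 days ago vs limit 30 → not met
3. condition 'offers tanning services' holds; chemical safety data sheets present → met
4. premises liability coverage $650,000 ≥ $600,000 → met
5. license renewal 74 days ago vs limit 60 → not met
6. condition 'performs microblading' holds; sanitation inspection 49 days ago vs limit 45 → not met
7. estheticians with active license 1 < 2 → not met
8. chemical-storage review 787 days ago vs limit 730 → not met
9. continuing-education completion 186 days ago vs limit 180 → not met
Not met: 7 of 9

7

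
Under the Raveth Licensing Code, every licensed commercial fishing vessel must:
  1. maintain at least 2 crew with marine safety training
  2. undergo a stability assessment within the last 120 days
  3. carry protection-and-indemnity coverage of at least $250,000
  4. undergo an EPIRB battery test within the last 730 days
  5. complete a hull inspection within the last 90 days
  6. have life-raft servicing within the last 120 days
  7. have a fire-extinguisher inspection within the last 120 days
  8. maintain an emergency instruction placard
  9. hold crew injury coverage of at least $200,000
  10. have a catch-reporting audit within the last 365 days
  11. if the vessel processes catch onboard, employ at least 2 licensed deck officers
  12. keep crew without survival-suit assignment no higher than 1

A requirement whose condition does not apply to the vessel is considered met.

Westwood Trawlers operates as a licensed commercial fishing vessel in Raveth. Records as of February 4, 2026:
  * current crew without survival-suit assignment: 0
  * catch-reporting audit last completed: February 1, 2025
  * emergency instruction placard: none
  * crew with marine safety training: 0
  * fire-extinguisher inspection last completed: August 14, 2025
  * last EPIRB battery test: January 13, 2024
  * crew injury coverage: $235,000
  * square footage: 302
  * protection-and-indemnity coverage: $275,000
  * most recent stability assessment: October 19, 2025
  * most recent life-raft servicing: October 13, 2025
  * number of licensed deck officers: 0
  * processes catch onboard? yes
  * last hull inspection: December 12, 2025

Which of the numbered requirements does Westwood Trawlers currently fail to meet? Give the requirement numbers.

1. crew with marine safety training 0 < 2 → not met
2. stability assessment 108 days ago vs limit 120 → met
3. protection-and-indemnity coverage $275,000 ≥ $250,000 → met
4. EPIRB battery test 753 days ago vs limit 730 → not met
5. hull inspection 54 days ago vs limit 90 → met
6. life-raft servicing 114 days ago vs limit 120 → met
7. fire-extinguisher inspection 174 days ago vs limit 120 → not met
8. emergency instruction placard absent → not met
9. crew injury coverage $235,000 ≥ $200,000 → met
10. catch-reporting audit 368 days ago vs limit 365 → not met
11. condition 'processes catch onboard' holds; licensed deck officers 0 < 2 → not met
12. crew without survival-suit assignment 0 ≤ 1 → met
Not met: 1, 4, 7, 8, 10, 11

1, 4, 7, 8, 10, 11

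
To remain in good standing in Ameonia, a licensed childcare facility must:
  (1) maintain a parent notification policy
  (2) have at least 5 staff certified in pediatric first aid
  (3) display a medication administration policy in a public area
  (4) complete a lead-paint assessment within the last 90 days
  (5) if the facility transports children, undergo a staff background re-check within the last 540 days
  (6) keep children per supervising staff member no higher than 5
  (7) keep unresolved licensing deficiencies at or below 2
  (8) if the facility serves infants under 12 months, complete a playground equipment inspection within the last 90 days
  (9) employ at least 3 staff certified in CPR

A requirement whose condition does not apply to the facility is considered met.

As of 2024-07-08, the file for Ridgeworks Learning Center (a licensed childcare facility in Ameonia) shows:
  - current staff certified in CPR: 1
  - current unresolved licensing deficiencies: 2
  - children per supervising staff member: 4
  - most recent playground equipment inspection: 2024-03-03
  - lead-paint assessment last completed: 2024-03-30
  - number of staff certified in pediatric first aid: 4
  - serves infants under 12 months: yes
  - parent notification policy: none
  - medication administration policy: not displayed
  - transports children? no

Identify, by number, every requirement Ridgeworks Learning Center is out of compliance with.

1, 2, 3, 4, 8, 9

1. parent notification policy absent → not met
2. staff certified in pediatric first aid 4 < 5 → not met
3. medication administration policy absent → not met
4. lead-paint assessment 100 days ago vs limit 90 → not met
5. condition 'transports children' does not hold → requirement n/a → met
6. children per supervising staff member 4 ≤ 5 → met
7. unresolved licensing deficiencies 2 ≤ 2 → met
8. condition 'serves infants under 12 months' holds; playground equipment inspection 127 days ago vs limit 90 → not met
9. staff certified in CPR 1 < 3 → not met
Not met: 1, 2, 3, 4, 8, 9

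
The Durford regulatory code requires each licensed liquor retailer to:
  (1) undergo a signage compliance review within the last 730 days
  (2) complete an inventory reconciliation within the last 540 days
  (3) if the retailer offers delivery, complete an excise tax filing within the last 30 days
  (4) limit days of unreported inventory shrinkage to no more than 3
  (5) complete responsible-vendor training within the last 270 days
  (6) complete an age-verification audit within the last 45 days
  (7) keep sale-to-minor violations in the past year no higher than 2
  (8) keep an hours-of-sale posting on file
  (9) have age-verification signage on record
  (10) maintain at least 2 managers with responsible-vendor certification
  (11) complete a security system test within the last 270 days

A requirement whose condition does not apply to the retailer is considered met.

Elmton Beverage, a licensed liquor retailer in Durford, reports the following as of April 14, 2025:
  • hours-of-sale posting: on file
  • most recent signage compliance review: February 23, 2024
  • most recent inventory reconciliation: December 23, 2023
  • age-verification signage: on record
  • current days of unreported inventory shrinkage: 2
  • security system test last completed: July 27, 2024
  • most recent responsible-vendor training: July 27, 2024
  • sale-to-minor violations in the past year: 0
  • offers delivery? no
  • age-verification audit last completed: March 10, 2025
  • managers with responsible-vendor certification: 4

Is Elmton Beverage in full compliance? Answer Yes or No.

1. signage compliance review 416 days ago vs limit 730 → met
2. inventory reconciliation 478 days ago vs limit 540 → met
3. condition 'offers delivery' does not hold → requirement n/a → met
4. days of unreported inventory shrinkage 2 ≤ 3 → met
5. responsible-vendor training 261 days ago vs limit 270 → met
6. age-verification audit 35 days ago vs limit 45 → met
7. sale-to-minor violations in the past year 0 ≤ 2 → met
8. hours-of-sale posting present → met
9. age-verification signage present → met
10. managers with responsible-vendor certification 4 ≥ 2 → met
11. security system test 261 days ago vs limit 270 → met
All met.

Yes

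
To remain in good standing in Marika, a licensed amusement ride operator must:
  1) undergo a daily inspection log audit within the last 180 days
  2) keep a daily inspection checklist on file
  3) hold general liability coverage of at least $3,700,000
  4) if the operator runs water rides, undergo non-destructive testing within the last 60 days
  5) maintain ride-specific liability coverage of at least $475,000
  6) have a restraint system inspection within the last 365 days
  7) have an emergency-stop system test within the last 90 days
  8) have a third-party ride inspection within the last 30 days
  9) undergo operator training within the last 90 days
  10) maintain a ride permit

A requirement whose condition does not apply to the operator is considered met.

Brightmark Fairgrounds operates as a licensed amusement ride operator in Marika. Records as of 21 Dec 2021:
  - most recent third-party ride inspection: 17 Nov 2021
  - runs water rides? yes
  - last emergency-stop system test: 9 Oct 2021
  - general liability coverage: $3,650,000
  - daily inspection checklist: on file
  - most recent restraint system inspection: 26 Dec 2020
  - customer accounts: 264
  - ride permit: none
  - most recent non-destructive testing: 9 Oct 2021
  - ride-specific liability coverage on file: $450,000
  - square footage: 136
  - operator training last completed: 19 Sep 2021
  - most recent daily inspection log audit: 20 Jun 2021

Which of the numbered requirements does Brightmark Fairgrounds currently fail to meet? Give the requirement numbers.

1. daily inspection log audit 184 days ago vs limit 180 → not met
2. daily inspection checklist present → met
3. general liability coverage $3,650,000 < $3,700,000 → not met
4. condition 'runs water rides' holds; non-destructive testing 73 days ago vs limit 60 → not met
5. ride-specific liability coverage $450,000 < $475,000 → not met
6. restraint system inspection 360 days ago vs limit 365 → met
7. emergency-stop system test 73 days ago vs limit 90 → met
8. third-party ride inspection 34 days ago vs limit 30 → not met
9. operator training 93 days ago vs limit 90 → not met
10. ride permit absent → not met
Not met: 1, 3, 4, 5, 8, 9, 10

1, 3, 4, 5, 8, 9, 10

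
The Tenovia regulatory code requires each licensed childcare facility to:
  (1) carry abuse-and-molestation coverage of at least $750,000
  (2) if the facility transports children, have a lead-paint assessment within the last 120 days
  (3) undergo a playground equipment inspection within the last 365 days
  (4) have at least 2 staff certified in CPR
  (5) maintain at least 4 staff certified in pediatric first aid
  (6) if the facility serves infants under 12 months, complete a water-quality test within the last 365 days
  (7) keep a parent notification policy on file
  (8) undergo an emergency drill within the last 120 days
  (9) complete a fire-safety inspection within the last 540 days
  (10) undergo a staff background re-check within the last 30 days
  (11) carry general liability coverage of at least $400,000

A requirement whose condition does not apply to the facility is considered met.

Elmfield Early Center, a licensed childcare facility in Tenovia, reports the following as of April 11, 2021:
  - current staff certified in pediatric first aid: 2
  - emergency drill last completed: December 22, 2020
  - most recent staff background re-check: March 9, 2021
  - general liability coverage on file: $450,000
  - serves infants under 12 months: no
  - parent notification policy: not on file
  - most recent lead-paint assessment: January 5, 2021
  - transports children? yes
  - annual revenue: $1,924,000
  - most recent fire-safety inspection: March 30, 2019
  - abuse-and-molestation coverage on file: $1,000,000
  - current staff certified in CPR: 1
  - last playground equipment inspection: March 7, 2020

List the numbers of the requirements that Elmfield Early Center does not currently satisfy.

1. abuse-and-molestation coverage $1,000,000 ≥ $750,000 → met
2. condition 'transports children' holds; lead-paint assessment 96 days ago vs limit 120 → met
3. playground equipment inspection 400 days ago vs limit 365 → not met
4. staff certified in CPR 1 < 2 → not met
5. staff certified in pediatric first aid 2 < 4 → not met
6. condition 'serves infants under 12 months' does not hold → requirement n/a → met
7. parent notification policy absent → not met
8. emergency drill 110 days ago vs limit 120 → met
9. fire-safety inspection 743 days ago vs limit 540 → not met
10. staff background re-check 33 days ago vs limit 30 → not met
11. general liability coverage $450,000 ≥ $400,000 → met
Not met: 3, 4, 5, 7, 9, 10

3, 4, 5, 7, 9, 10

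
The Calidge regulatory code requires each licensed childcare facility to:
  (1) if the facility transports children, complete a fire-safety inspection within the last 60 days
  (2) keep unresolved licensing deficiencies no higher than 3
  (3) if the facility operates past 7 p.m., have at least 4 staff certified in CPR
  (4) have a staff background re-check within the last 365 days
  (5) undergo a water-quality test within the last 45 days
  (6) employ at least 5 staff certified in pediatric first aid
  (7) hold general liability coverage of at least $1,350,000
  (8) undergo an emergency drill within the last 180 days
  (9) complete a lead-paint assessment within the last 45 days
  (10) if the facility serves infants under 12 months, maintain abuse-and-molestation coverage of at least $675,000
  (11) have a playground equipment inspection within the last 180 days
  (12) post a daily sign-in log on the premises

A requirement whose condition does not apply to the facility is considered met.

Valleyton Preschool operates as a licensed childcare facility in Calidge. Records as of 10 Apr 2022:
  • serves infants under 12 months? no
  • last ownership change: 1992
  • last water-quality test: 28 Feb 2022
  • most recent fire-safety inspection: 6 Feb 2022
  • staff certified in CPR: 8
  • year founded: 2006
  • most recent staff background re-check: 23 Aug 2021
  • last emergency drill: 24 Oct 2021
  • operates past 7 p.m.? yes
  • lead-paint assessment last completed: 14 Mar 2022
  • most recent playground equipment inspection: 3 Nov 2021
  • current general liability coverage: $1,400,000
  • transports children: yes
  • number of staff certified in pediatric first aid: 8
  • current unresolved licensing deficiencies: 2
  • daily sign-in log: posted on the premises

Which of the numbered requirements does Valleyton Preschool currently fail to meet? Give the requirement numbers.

1

1. condition 'transports children' holds; fire-safety inspection 63 days ago vs limit 60 → not met
2. unresolved licensing deficiencies 2 ≤ 3 → met
3. condition 'operates past 7 p.m.' holds; staff certified in CPR 8 ≥ 4 → met
4. staff background re-check 230 days ago vs limit 365 → met
5. water-quality test 41 days ago vs limit 45 → met
6. staff certified in pediatric first aid 8 ≥ 5 → met
7. general liability coverage $1,400,000 ≥ $1,350,000 → met
8. emergency drill 168 days ago vs limit 180 → met
9. lead-paint assessment 27 days ago vs limit 45 → met
10. condition 'serves infants under 12 months' does not hold → requirement n/a → met
11. playground equipment inspection 158 days ago vs limit 180 → met
12. daily sign-in log present → met
Not met: 1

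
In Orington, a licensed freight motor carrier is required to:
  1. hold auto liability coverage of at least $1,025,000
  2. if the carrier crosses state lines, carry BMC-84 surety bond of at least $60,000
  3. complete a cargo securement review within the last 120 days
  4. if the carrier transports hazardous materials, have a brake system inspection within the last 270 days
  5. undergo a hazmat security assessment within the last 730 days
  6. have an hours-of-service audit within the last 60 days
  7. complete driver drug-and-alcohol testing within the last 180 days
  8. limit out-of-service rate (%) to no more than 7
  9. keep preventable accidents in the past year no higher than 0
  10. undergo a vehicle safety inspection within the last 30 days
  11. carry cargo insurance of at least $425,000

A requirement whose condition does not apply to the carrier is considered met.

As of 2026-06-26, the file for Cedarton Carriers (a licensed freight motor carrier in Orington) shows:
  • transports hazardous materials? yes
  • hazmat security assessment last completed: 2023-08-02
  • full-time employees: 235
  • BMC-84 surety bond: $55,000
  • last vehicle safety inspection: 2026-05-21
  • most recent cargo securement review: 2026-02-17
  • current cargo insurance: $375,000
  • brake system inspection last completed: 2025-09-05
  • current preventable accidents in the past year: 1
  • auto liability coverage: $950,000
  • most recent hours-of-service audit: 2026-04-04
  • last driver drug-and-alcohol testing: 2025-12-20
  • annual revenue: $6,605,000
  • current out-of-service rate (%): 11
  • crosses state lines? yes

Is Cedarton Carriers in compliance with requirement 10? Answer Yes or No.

10. vehicle safety inspection 36 days ago vs limit 30 → not met

No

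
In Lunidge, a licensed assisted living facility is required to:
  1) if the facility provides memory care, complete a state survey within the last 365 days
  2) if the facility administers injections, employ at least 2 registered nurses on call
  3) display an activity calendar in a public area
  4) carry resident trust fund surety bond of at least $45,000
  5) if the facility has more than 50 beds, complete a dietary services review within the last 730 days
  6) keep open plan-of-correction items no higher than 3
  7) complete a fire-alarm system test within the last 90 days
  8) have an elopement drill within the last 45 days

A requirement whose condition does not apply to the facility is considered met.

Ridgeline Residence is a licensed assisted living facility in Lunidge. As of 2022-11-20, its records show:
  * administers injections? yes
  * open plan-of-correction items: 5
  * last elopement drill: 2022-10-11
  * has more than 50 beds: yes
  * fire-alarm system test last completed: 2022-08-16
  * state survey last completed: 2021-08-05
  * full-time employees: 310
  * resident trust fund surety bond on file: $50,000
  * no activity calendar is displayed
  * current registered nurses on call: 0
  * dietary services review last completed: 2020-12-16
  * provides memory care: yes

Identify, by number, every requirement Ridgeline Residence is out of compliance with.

1, 2, 3, 6, 7

1. condition 'provides memory care' holds; state survey 472 days ago vs limit 365 → not met
2. condition 'administers injections' holds; registered nurses on call 0 < 2 → not met
3. activity calendar absent → not met
4. resident trust fund surety bond $50,000 ≥ $45,000 → met
5. condition 'has more than 50 beds' holds; dietary services review 704 days ago vs limit 730 → met
6. open plan-of-correction items 5 > 3 → not met
7. fire-alarm system test 96 days ago vs limit 90 → not met
8. elopement drill 40 days ago vs limit 45 → met
Not met: 1, 2, 3, 6, 7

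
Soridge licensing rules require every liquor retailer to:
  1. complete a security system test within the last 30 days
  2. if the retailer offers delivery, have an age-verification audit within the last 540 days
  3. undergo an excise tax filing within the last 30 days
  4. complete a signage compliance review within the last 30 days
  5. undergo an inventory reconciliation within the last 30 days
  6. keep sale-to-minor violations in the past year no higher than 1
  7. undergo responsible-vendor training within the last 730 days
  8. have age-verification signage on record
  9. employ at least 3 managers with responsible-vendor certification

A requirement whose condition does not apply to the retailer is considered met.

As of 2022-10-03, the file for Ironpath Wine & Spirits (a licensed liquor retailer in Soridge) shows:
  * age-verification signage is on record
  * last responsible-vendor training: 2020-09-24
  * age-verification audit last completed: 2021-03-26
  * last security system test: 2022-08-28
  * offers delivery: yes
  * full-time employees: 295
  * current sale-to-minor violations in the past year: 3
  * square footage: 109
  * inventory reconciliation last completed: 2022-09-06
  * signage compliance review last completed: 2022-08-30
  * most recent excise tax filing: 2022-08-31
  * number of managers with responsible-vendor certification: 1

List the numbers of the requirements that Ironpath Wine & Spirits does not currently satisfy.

1. security system test 36 days ago vs limit 30 → not met
2. condition 'offers delivery' holds; age-verification audit 556 days ago vs limit 540 → not met
3. excise tax filing 33 days ago vs limit 30 → not met
4. signage compliance review 34 days ago vs limit 30 → not met
5. inventory reconciliation 27 days ago vs limit 30 → met
6. sale-to-minor violations in the past year 3 > 1 → not met
7. responsible-vendor training 739 days ago vs limit 730 → not met
8. age-verification signage present → met
9. managers with responsible-vendor certification 1 < 3 → not met
Not met: 1, 2, 3, 4, 6, 7, 9

1, 2, 3, 4, 6, 7, 9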